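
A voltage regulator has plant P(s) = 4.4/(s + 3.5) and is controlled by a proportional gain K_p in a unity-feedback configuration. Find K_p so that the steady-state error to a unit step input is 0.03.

Steady-state error for a unit step on this type-0 loop is 1/(1 + K_p·P(0)).
P(0) = 1.257. Require 1/(1 + K_p·1.257) = 0.03, so 1 + 1.257·K_p = 33.33.
K_p = (33.33 − 1)/1.257 = 25.7.

K_p = 25.7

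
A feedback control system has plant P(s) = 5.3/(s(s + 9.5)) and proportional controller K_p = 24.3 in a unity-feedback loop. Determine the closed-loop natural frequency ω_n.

ω_n = 11.3 rad/s

With unity feedback the closed-loop characteristic equation is s² + 9.5s + 24.3·5.3 = s² + 9.5s + 128.8 = 0.
So ω_n² = 128.8 ⇒ ω_n = 11.35 rad/s, and ζ = 9.5/(2ω_n) = 0.419.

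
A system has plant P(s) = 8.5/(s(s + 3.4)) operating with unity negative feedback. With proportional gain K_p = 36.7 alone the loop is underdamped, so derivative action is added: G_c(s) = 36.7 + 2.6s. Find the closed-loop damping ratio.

ζ = 0.722

Forward path: (36.7 + 2.6s)·8.5/(s(s+3.4)). The closed-loop characteristic equation is s² + (3.4 + 8.5·2.6)s + 8.5·36.7 = 0.
That is s² + 25.5s + 312 = 0, so ω_n = 17.66 rad/s and ζ = 25.5/(2·17.66) = 0.7219.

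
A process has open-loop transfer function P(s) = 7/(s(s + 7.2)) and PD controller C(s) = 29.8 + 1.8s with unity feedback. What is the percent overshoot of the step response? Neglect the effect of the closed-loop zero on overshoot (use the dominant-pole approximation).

5.19%

Forward path: (29.8 + 1.8s)·7/(s(s+7.2)). The closed-loop characteristic equation is s² + (7.2 + 7·1.8)s + 7·29.8 = 0.
That is s² + 19.8s + 208.6 = 0, so ω_n = 14.44 rad/s and ζ = 19.8/(2·14.44) = 0.6855.
%OS = 100·exp(−πζ/√(1−ζ²)) = 5.19%.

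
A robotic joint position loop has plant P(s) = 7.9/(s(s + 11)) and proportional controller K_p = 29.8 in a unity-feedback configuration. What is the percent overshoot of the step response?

29.9%

The closed-loop denominator s² + 11s + 235.4 gives ω_n = √235.4 = 15.34 and ζ = 11/(2ω_n) = 0.3585.
%OS = 100·exp(−πζ/√(1−ζ²)) = 100·exp(−π·0.3585/√0.8715) = 29.9%.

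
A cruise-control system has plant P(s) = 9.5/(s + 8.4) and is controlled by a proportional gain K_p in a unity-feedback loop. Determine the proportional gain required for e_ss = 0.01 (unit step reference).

The loop is type 0, so e_ss(step) = 1/(1 + K_pos) with K_pos = K_p·P(0).
P(0) = 1.131. Require 1/(1 + K_p·1.131) = 0.01, so 1 + 1.131·K_p = 100.
K_p = (100 − 1)/1.131 = 87.5.

K_p = 87.5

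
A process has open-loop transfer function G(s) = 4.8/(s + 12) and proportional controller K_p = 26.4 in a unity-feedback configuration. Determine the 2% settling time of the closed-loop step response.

T_s ≈ 0.0288 s

Closed-loop transfer function: T(s) = K_p·G(s)/(1 + K_p·G(s)) = 126.7/(s + 12 + 126.7) = 126.7/(s + 138.7).
Time constant τ = 1/138.7 = 0.007209 s, so the 2% settling time is about 4τ = 0.0288 s.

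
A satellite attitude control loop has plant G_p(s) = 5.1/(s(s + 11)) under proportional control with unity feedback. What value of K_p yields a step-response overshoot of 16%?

K_p = 23.4

From %OS = 100·exp(−πζ/√(1−ζ²)) = 16%, ζ = −ln(0.16)/√(π²+ln²(0.16)) = 0.5039.
Characteristic equation s² + 11s + 5.1K_p = 0 gives ζ = 11/(2√(5.1K_p)).
Setting ζ = 0.5039: √(5.1K_p) = 11/(2·0.5039) = 10.92, so K_p = 119.1/5.1 = 23.4.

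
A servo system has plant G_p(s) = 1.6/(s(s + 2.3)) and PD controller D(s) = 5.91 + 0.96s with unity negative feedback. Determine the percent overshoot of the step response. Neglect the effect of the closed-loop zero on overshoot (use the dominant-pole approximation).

8.15%

Forward path: (5.91 + 0.96s)·1.6/(s(s+2.3)). The closed-loop characteristic equation is s² + (2.3 + 1.6·0.96)s + 1.6·5.91 = 0.
That is s² + 3.836s + 9.456 = 0, so ω_n = 3.075 rad/s and ζ = 3.836/(2·3.075) = 0.6237.
%OS = 100·exp(−πζ/√(1−ζ²)) = 8.15%.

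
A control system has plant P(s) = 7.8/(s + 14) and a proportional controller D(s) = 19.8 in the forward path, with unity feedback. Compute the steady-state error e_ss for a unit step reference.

The loop is type 0. Static position error constant K_pos = D(0)·P(0) = 19.8·0.5571 = 11.03.
Steady-state error to a unit step: e_ss = 1/(1+K_pos) = 1/12.03 = 0.0831.

0.0831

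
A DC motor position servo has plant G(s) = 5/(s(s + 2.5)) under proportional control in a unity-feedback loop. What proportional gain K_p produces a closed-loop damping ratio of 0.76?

Closed-loop characteristic equation: s² + 2.5s + K_p·5 = 0.
So ω_n = √(5K_p) and 2ζω_n = 2.5, giving ζ = 2.5/(2√(5K_p)).
Setting ζ = 0.76: √(5K_p) = 2.5/(2·0.76) = 1.645, so K_p = 2.705/5 = 0.541.

K_p = 0.541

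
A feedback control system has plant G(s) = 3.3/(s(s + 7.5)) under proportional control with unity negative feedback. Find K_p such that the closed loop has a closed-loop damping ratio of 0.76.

K_p = 7.38

Closed-loop characteristic equation: s² + 7.5s + K_p·3.3 = 0.
So ω_n = √(3.3K_p) and 2ζω_n = 7.5, giving ζ = 7.5/(2√(3.3K_p)).
Setting ζ = 0.76: √(3.3K_p) = 7.5/(2·0.76) = 4.934, so K_p = 24.35/3.3 = 7.38.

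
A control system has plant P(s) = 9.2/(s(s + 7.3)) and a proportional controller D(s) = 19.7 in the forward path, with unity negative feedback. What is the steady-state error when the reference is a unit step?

The open loop D(s)P(s) has a pole at the origin (type 1), so the static position error constant is infinite and e_ss = 1/(1+∞) = 0.

0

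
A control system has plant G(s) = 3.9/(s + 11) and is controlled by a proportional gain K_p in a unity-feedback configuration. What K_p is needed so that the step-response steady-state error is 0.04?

Steady-state error for a unit step on this type-0 loop is 1/(1 + K_p·G(0)).
G(0) = 0.3545. Require 1/(1 + K_p·0.3545) = 0.04, so 1 + 0.3545·K_p = 25.
K_p = (25 − 1)/0.3545 = 67.7.

K_p = 67.7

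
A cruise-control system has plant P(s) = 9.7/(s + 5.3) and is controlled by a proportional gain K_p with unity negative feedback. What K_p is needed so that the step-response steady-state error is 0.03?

The loop is type 0, so e_ss(step) = 1/(1 + K_pos) with K_pos = K_p·P(0).
P(0) = 1.83. Require 1/(1 + K_p·1.83) = 0.03, so 1 + 1.83·K_p = 33.33.
K_p = (33.33 − 1)/1.83 = 17.7.

K_p = 17.7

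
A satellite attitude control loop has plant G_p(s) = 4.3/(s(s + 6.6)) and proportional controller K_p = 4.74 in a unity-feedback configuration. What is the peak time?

Closed-loop characteristic equation: s² + 6.6s + 20.38 = 0, so ω_n = 4.515 rad/s and ζ = 6.6/(2·4.515) = 0.731.
Damped frequency ω_d = ω_n√(1−ζ²) = 3.081 rad/s, so peak time T_p = π/ω_d = 1.02 s.

T_p = 1.02 s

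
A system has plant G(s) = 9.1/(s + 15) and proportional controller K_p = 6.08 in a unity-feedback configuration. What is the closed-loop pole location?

s = -70.33

Closed-loop transfer function: T(s) = K_p·G(s)/(1 + K_p·G(s)) = 55.33/(s + 15 + 55.33) = 55.33/(s + 70.33).
The closed-loop pole is at s = −70.33.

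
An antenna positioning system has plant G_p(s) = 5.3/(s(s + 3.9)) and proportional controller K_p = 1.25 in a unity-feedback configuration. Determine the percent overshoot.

The closed-loop denominator s² + 3.9s + 6.625 gives ω_n = √6.625 = 2.574 and ζ = 3.9/(2ω_n) = 0.7576.
%OS = 100·exp(−πζ/√(1−ζ²)) = 100·exp(−π·0.7576/√0.426) = 2.61%.

2.61%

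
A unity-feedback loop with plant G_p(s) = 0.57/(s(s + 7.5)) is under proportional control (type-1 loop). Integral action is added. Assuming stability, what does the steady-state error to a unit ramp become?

0

The integrator raises the loop to type 2, so K_v → ∞ and e_ss to a ramp is zero.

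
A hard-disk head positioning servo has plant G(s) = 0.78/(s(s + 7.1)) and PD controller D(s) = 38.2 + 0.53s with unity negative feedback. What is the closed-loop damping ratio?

ζ = 0.688

Forward path: (38.2 + 0.53s)·0.78/(s(s+7.1)). The closed-loop characteristic equation is s² + (7.1 + 0.78·0.53)s + 0.78·38.2 = 0.
That is s² + 7.513s + 29.8 = 0, so ω_n = 5.459 rad/s and ζ = 7.513/(2·5.459) = 0.6882.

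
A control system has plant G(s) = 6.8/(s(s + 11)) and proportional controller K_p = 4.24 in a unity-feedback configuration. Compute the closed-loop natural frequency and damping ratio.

The closed-loop denominator is s(s+11) + 4.24·6.8 = s² + 11s + 28.83.
So ω_n² = 28.83 ⇒ ω_n = 5.37 rad/s, and ζ = 11/(2ω_n) = 1.02.

ω_n = 5.37 rad/s, ζ = 1.02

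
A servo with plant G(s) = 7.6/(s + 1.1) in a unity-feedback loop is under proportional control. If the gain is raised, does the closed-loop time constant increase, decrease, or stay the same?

decrease

Closed-loop pole is at s = −(1.1+K_p·7.6); larger K_p moves it further left, so τ = 1/(1.1+K_p·7.6) decreases.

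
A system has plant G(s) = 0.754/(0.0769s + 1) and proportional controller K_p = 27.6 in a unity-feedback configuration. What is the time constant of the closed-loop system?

τ = 0.00353 s

Closed loop: T(s) = K_p·G/(1+K_p·G) = 20.81/(0.0769s + 1 + 20.81), with pole at s = −(1 + 20.81)/0.0769 = −283.6.
Closed-loop time constant τ = 1/283.6 = 0.00353 s.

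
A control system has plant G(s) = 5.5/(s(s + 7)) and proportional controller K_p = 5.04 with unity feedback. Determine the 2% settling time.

The closed-loop denominator s² + 7s + 27.72 gives ω_n = √27.72 = 5.265 and ζ = 7/(2ω_n) = 0.6648.
2% settling time T_s ≈ 4/(ζω_n) = 4/3.5 = 1.14 s.

T_s ≈ 1.14 s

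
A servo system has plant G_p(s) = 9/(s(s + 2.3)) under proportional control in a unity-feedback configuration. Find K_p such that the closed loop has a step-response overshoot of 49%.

K_p = 3

From %OS = 100·exp(−πζ/√(1−ζ²)) = 49%, ζ = −ln(0.49)/√(π²+ln²(0.49)) = 0.2214.
Characteristic equation s² + 2.3s + 9K_p = 0 gives ζ = 2.3/(2√(9K_p)).
Setting ζ = 0.2214: √(9K_p) = 2.3/(2·0.2214) = 5.194, so K_p = 26.97/9 = 3.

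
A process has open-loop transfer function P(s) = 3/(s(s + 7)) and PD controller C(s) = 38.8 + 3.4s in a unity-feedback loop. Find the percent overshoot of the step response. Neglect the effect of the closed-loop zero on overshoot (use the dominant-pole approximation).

1.58%

Forward path: (38.8 + 3.4s)·3/(s(s+7)). The closed-loop characteristic equation is s² + (7 + 3·3.4)s + 3·38.8 = 0.
That is s² + 17.2s + 116.4 = 0, so ω_n = 10.79 rad/s and ζ = 17.2/(2·10.79) = 0.7971.
%OS = 100·exp(−πζ/√(1−ζ²)) = 1.58%.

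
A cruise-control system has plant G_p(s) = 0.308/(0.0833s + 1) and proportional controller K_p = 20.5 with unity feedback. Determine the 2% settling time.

T_s ≈ 0.0456 s

Closed loop: T(s) = K_p·G_p/(1+K_p·G_p) = 6.314/(0.0833s + 1 + 6.314), with pole at s = −(1 + 6.314)/0.0833 = −87.8.
τ = 1/87.8 = 0.01139 s, so 2% settling time ≈ 4τ = 0.0456 s.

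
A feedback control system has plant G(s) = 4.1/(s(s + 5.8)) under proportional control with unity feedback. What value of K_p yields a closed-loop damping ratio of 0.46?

Closed-loop characteristic equation: s² + 5.8s + K_p·4.1 = 0.
So ω_n = √(4.1K_p) and 2ζω_n = 5.8, giving ζ = 5.8/(2√(4.1K_p)).
Setting ζ = 0.46: √(4.1K_p) = 5.8/(2·0.46) = 6.304, so K_p = 39.74/4.1 = 9.69.

K_p = 9.69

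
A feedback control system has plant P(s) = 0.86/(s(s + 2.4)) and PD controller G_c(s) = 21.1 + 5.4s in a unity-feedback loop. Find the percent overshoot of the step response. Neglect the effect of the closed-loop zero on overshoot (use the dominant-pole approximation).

Forward path: (21.1 + 5.4s)·0.86/(s(s+2.4)). The closed-loop characteristic equation is s² + (2.4 + 0.86·5.4)s + 0.86·21.1 = 0.
That is s² + 7.044s + 18.15 = 0, so ω_n = 4.26 rad/s and ζ = 7.044/(2·4.26) = 0.8268.
%OS = 100·exp(−πζ/√(1−ζ²)) = 0.988%.

0.988%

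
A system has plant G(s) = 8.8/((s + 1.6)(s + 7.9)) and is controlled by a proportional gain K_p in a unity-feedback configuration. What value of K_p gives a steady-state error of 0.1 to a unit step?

K_p = 12.9

The loop is type 0, so e_ss(step) = 1/(1 + K_pos) with K_pos = K_p·G(0).
G(0) = 0.6962. Require 1/(1 + K_p·0.6962) = 0.1, so 1 + 0.6962·K_p = 10.
K_p = (10 − 1)/0.6962 = 12.9.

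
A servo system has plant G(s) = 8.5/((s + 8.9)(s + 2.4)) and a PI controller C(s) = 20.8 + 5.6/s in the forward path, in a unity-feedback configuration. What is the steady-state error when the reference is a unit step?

0

The open loop C(s)G(s) has a pole at the origin (type 1), so the static position error constant is infinite and e_ss = 1/(1+∞) = 0.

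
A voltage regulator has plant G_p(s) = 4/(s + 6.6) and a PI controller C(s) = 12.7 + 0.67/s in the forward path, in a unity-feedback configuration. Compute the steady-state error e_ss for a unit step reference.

0

The open loop C(s)G_p(s) has a pole at the origin (type 1), so the static position error constant is infinite and e_ss = 1/(1+∞) = 0.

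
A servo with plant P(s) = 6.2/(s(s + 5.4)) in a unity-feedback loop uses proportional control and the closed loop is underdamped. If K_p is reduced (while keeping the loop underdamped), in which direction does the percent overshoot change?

ζ = 5.4/(2√(6.2K_p)) rises as K_p falls; higher damping means less overshoot.

decrease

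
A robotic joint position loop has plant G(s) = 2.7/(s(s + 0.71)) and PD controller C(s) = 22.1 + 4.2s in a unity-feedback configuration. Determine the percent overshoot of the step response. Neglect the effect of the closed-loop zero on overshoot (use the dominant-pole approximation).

Forward path: (22.1 + 4.2s)·2.7/(s(s+0.71)). The closed-loop characteristic equation is s² + (0.71 + 2.7·4.2)s + 2.7·22.1 = 0.
That is s² + 12.05s + 59.67 = 0, so ω_n = 7.725 rad/s and ζ = 12.05/(2·7.725) = 0.78.
%OS = 100·exp(−πζ/√(1−ζ²)) = 1.99%.

1.99%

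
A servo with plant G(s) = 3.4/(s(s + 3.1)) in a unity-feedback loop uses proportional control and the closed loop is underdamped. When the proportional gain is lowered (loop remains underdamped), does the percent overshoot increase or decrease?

ζ = 3.1/(2√(3.4K_p)) rises as K_p falls; higher damping means less overshoot.

decrease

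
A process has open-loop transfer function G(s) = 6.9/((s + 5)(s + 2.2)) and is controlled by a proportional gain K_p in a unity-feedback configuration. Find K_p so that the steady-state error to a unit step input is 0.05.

For a type-0 loop with proportional control, e_ss = 1/(1 + K_p·G(0)).
G(0) = 0.6273. Require 1/(1 + K_p·0.6273) = 0.05, so 1 + 0.6273·K_p = 20.
K_p = (20 − 1)/0.6273 = 30.3.

K_p = 30.3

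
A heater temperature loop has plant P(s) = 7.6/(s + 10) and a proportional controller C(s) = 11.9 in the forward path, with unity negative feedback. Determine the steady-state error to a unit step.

0.0996

The loop is type 0. Static position error constant K_pos = C(0)·P(0) = 11.9·0.76 = 9.044.
Steady-state error to a unit step: e_ss = 1/(1+K_pos) = 1/10.04 = 0.0996.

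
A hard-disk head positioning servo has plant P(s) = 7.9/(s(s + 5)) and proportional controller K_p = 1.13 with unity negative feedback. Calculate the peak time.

Closed-loop characteristic equation: s² + 5s + 8.927 = 0, so ω_n = 2.988 rad/s and ζ = 5/(2·2.988) = 0.8367.
Damped frequency ω_d = ω_n√(1−ζ²) = 1.636 rad/s, so peak time T_p = π/ω_d = 1.92 s.

T_p = 1.92 s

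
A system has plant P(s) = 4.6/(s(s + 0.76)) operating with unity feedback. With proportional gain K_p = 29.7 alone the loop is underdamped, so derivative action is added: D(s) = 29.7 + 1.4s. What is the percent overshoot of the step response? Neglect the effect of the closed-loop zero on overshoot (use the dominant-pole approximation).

36.2%

Forward path: (29.7 + 1.4s)·4.6/(s(s+0.76)). The closed-loop characteristic equation is s² + (0.76 + 4.6·1.4)s + 4.6·29.7 = 0.
That is s² + 7.2s + 136.6 = 0, so ω_n = 11.69 rad/s and ζ = 7.2/(2·11.69) = 0.308.
%OS = 100·exp(−πζ/√(1−ζ²)) = 36.2%.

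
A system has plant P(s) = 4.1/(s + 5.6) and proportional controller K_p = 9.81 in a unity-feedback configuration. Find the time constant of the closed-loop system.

Closed-loop transfer function: T(s) = K_p·P(s)/(1 + K_p·P(s)) = 40.22/(s + 5.6 + 40.22) = 40.22/(s + 45.82).
Time constant τ = 1/45.82 = 0.0218 s.

τ = 0.0218 s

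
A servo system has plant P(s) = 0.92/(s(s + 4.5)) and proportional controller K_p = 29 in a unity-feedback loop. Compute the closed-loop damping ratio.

With unity feedback the closed-loop characteristic equation is s² + 4.5s + 29·0.92 = s² + 4.5s + 26.68 = 0.
So ω_n² = 26.68 ⇒ ω_n = 5.165 rad/s, and ζ = 4.5/(2ω_n) = 0.436.

ζ = 0.436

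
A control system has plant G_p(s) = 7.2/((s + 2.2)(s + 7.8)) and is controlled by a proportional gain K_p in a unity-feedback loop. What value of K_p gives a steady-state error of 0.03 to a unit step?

K_p = 77.1

For a type-0 loop with proportional control, e_ss = 1/(1 + K_p·G_p(0)).
G_p(0) = 0.4196. Require 1/(1 + K_p·0.4196) = 0.03, so 1 + 0.4196·K_p = 33.33.
K_p = (33.33 − 1)/0.4196 = 77.1.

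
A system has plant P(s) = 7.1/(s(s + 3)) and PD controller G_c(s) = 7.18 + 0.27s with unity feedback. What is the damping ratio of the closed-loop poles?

Forward path: (7.18 + 0.27s)·7.1/(s(s+3)). The closed-loop characteristic equation is s² + (3 + 7.1·0.27)s + 7.1·7.18 = 0.
That is s² + 4.917s + 50.98 = 0, so ω_n = 7.14 rad/s and ζ = 4.917/(2·7.14) = 0.3443.

ζ = 0.344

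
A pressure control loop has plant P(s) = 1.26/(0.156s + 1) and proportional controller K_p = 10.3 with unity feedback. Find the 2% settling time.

T_s ≈ 0.0446 s

Closed loop: T(s) = K_p·P/(1+K_p·P) = 12.98/(0.156s + 1 + 12.98), with pole at s = −(1 + 12.98)/0.156 = −89.6.
τ = 1/89.6 = 0.01116 s, so 2% settling time ≈ 4τ = 0.0446 s.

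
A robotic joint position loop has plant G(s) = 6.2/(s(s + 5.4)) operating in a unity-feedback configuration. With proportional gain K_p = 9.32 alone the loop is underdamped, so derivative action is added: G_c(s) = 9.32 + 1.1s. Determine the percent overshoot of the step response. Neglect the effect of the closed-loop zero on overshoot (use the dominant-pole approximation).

1.43%

Forward path: (9.32 + 1.1s)·6.2/(s(s+5.4)). The closed-loop characteristic equation is s² + (5.4 + 6.2·1.1)s + 6.2·9.32 = 0.
That is s² + 12.22s + 57.78 = 0, so ω_n = 7.602 rad/s and ζ = 12.22/(2·7.602) = 0.8038.
%OS = 100·exp(−πζ/√(1−ζ²)) = 1.43%.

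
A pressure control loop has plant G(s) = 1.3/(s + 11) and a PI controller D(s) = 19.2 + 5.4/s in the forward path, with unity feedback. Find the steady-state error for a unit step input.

0

The open loop D(s)G(s) has a pole at the origin (type 1), so the static position error constant is infinite and e_ss = 1/(1+∞) = 0.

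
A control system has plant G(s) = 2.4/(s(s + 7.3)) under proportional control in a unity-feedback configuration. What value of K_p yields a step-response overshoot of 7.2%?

K_p = 13.5

From %OS = 100·exp(−πζ/√(1−ζ²)) = 7.2%, ζ = −ln(0.072)/√(π²+ln²(0.072)) = 0.6421.
Characteristic equation s² + 7.3s + 2.4K_p = 0 gives ζ = 7.3/(2√(2.4K_p)).
Setting ζ = 0.6421: √(2.4K_p) = 7.3/(2·0.6421) = 5.685, so K_p = 32.32/2.4 = 13.5.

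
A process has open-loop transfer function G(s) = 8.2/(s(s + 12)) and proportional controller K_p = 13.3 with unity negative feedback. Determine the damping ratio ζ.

ζ = 0.575

1 + K_p·G(s) = 0 gives s² + 12s + 109.1 = 0.
So ω_n² = 109.1 ⇒ ω_n = 10.44 rad/s, and ζ = 12/(2ω_n) = 0.575.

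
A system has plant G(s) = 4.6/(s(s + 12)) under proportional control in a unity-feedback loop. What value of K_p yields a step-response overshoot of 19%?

From %OS = 100·exp(−πζ/√(1−ζ²)) = 19%, ζ = −ln(0.19)/√(π²+ln²(0.19)) = 0.4673.
Characteristic equation s² + 12s + 4.6K_p = 0 gives ζ = 12/(2√(4.6K_p)).
Setting ζ = 0.4673: √(4.6K_p) = 12/(2·0.4673) = 12.84, so K_p = 164.8/4.6 = 35.8.

K_p = 35.8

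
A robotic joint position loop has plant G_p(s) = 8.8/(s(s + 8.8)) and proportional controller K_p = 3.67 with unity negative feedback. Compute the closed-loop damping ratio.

ζ = 0.774

The closed-loop denominator is s(s+8.8) + 3.67·8.8 = s² + 8.8s + 32.3.
Matching s² + 2ζω_n s + ω_n²: ω_n = √32.3 = 5.683 rad/s and 2ζω_n = 8.8, so ζ = 8.8/(2·5.683) = 0.774.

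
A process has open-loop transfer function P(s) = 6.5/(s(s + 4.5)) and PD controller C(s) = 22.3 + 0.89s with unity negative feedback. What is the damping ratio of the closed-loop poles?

Forward path: (22.3 + 0.89s)·6.5/(s(s+4.5)). The closed-loop characteristic equation is s² + (4.5 + 6.5·0.89)s + 6.5·22.3 = 0.
That is s² + 10.29s + 145 = 0, so ω_n = 12.04 rad/s and ζ = 10.29/(2·12.04) = 0.4271.

ζ = 0.427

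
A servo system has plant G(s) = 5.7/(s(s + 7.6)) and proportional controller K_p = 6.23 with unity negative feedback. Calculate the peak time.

The closed-loop denominator s² + 7.6s + 35.51 gives ω_n = √35.51 = 5.959 and ζ = 7.6/(2ω_n) = 0.6377.
Damped frequency ω_d = ω_n√(1−ζ²) = 4.59 rad/s, so peak time T_p = π/ω_d = 0.684 s.

T_p = 0.684 s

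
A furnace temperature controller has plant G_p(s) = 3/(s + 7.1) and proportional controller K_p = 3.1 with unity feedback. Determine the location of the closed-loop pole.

s = -16.4

Closed-loop transfer function: T(s) = K_p·G_p(s)/(1 + K_p·G_p(s)) = 9.3/(s + 7.1 + 9.3) = 9.3/(s + 16.4).
The closed-loop pole is at s = −16.4.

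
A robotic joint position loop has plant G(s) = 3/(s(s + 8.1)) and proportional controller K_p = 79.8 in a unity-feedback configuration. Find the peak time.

The closed-loop denominator s² + 8.1s + 239.4 gives ω_n = √239.4 = 15.47 and ζ = 8.1/(2ω_n) = 0.2618.
Damped frequency ω_d = ω_n√(1−ζ²) = 14.93 rad/s, so peak time T_p = π/ω_d = 0.21 s.

T_p = 0.21 s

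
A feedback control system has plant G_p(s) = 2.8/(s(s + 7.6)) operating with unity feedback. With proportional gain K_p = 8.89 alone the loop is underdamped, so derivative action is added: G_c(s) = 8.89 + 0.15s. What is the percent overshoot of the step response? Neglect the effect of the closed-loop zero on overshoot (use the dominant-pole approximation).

1.44%

Forward path: (8.89 + 0.15s)·2.8/(s(s+7.6)). The closed-loop characteristic equation is s² + (7.6 + 2.8·0.15)s + 2.8·8.89 = 0.
That is s² + 8.02s + 24.89 = 0, so ω_n = 4.989 rad/s and ζ = 8.02/(2·4.989) = 0.8037.
%OS = 100·exp(−πζ/√(1−ζ²)) = 1.44%.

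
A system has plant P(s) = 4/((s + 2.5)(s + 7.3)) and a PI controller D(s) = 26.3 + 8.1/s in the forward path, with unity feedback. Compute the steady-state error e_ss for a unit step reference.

The open loop D(s)P(s) has a pole at the origin (type 1), so the static position error constant is infinite and e_ss = 1/(1+∞) = 0.

0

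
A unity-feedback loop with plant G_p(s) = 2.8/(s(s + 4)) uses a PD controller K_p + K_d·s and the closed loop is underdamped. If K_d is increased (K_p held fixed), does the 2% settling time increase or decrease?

Characteristic equation s² + (4 + 2.8K_d)s + 2.8K_p = 0: raising K_d increases ζω_n = (4+2.8K_d)/2 while the loop stays underdamped, so T_s ≈ 4/(ζω_n) decreases.

decrease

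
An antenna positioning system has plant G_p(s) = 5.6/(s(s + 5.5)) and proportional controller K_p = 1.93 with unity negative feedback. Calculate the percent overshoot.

0.827%

The closed-loop denominator s² + 5.5s + 10.81 gives ω_n = √10.81 = 3.288 and ζ = 5.5/(2ω_n) = 0.8365.
%OS = 100·exp(−πζ/√(1−ζ²)) = 100·exp(−π·0.8365/√0.3003) = 0.827%.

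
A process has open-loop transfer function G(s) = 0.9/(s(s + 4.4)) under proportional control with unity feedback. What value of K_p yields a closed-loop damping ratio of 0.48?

K_p = 23.3

Closed-loop characteristic equation: s² + 4.4s + K_p·0.9 = 0.
So ω_n = √(0.9K_p) and 2ζω_n = 4.4, giving ζ = 4.4/(2√(0.9K_p)).
Setting ζ = 0.48: √(0.9K_p) = 4.4/(2·0.48) = 4.583, so K_p = 21.01/0.9 = 23.3.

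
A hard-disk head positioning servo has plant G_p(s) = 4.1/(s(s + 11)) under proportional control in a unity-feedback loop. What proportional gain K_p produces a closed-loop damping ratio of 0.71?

K_p = 14.6

Closed-loop characteristic equation: s² + 11s + K_p·4.1 = 0.
So ω_n = √(4.1K_p) and 2ζω_n = 11, giving ζ = 11/(2√(4.1K_p)).
Setting ζ = 0.71: √(4.1K_p) = 11/(2·0.71) = 7.746, so K_p = 60.01/4.1 = 14.6.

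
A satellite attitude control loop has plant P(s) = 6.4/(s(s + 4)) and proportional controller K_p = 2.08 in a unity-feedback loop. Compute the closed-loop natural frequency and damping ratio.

1 + K_p·P(s) = 0 gives s² + 4s + 13.31 = 0.
So ω_n² = 13.31 ⇒ ω_n = 3.649 rad/s, and ζ = 4/(2ω_n) = 0.548.

ω_n = 3.65 rad/s, ζ = 0.548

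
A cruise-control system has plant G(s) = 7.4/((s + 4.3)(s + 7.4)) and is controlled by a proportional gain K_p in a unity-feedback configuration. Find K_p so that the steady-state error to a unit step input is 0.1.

K_p = 38.7

Steady-state error for a unit step on this type-0 loop is 1/(1 + K_p·G(0)).
G(0) = 0.2326. Require 1/(1 + K_p·0.2326) = 0.1, so 1 + 0.2326·K_p = 10.
K_p = (10 − 1)/0.2326 = 38.7.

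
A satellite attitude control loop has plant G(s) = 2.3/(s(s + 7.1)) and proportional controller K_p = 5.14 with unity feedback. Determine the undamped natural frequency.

ω_n = 3.44 rad/s

The closed-loop denominator is s(s+7.1) + 5.14·2.3 = s² + 7.1s + 11.82.
Matching s² + 2ζω_n s + ω_n²: ω_n = √11.82 = 3.438 rad/s and 2ζω_n = 7.1, so ζ = 7.1/(2·3.438) = 1.03.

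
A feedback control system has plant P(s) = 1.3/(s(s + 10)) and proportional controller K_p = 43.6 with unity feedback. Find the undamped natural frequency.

ω_n = 7.53 rad/s

The closed-loop denominator is s(s+10) + 43.6·1.3 = s² + 10s + 56.68.
Matching s² + 2ζω_n s + ω_n²: ω_n = √56.68 = 7.529 rad/s and 2ζω_n = 10, so ζ = 10/(2·7.529) = 0.664.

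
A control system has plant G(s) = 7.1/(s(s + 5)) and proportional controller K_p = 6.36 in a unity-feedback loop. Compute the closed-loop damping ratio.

1 + K_p·G(s) = 0 gives s² + 5s + 45.16 = 0.
Matching s² + 2ζω_n s + ω_n²: ω_n = √45.16 = 6.72 rad/s and 2ζω_n = 5, so ζ = 5/(2·6.72) = 0.372.

ζ = 0.372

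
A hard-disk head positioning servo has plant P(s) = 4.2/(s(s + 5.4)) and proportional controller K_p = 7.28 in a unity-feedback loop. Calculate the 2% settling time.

T_s ≈ 1.48 s

From 1 + K_pP(s) = 0: s² + 5.4s + 30.58 = 0 ⇒ ω_n = 5.53, ζ = 0.4883.
2% settling time T_s ≈ 4/(ζω_n) = 4/2.7 = 1.48 s.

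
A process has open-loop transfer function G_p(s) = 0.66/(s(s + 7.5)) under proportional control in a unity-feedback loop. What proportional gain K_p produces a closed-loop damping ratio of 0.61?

K_p = 57.3

Closed-loop characteristic equation: s² + 7.5s + K_p·0.66 = 0.
So ω_n = √(0.66K_p) and 2ζω_n = 7.5, giving ζ = 7.5/(2√(0.66K_p)).
Setting ζ = 0.61: √(0.66K_p) = 7.5/(2·0.61) = 6.148, so K_p = 37.79/0.66 = 57.3.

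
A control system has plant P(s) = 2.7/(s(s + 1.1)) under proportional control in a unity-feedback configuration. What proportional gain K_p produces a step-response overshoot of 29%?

K_p = 0.834

From %OS = 100·exp(−πζ/√(1−ζ²)) = 29%, ζ = −ln(0.29)/√(π²+ln²(0.29)) = 0.3666.
Characteristic equation s² + 1.1s + 2.7K_p = 0 gives ζ = 1.1/(2√(2.7K_p)).
Setting ζ = 0.3666: √(2.7K_p) = 1.1/(2·0.3666) = 1.5, so K_p = 2.251/2.7 = 0.834.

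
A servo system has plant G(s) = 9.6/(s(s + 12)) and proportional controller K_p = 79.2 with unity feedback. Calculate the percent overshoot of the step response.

49.6%

The closed-loop denominator s² + 12s + 760.3 gives ω_n = √760.3 = 27.57 and ζ = 12/(2ω_n) = 0.2176.
%OS = 100·exp(−πζ/√(1−ζ²)) = 100·exp(−π·0.2176/√0.9527) = 49.6%.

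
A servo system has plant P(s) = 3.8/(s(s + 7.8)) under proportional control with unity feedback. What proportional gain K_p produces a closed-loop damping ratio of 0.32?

Closed-loop characteristic equation: s² + 7.8s + K_p·3.8 = 0.
So ω_n = √(3.8K_p) and 2ζω_n = 7.8, giving ζ = 7.8/(2√(3.8K_p)).
Setting ζ = 0.32: √(3.8K_p) = 7.8/(2·0.32) = 12.19, so K_p = 148.5/3.8 = 39.1.

K_p = 39.1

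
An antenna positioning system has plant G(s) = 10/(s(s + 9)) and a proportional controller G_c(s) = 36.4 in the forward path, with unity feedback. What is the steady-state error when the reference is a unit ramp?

The loop has one pole at the origin (type 1). Velocity error constant K_v = lim_{s→0} s·G_c(s)G(s) = 36.4·10/9 = 40.44.
Steady-state error to a unit ramp: e_ss = 1/K_v = 0.0247.

0.0247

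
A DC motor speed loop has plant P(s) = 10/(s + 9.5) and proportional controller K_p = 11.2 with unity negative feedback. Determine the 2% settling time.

T_s ≈ 0.0329 s

Closed-loop transfer function: T(s) = K_p·P(s)/(1 + K_p·P(s)) = 112/(s + 9.5 + 112) = 112/(s + 121.5).
Time constant τ = 1/121.5 = 0.00823 s, so the 2% settling time is about 4τ = 0.0329 s.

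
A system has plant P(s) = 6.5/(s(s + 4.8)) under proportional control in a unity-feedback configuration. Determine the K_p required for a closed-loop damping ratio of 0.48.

K_p = 3.85

Closed-loop characteristic equation: s² + 4.8s + K_p·6.5 = 0.
So ω_n = √(6.5K_p) and 2ζω_n = 4.8, giving ζ = 4.8/(2√(6.5K_p)).
Setting ζ = 0.48: √(6.5K_p) = 4.8/(2·0.48) = 5, so K_p = 25/6.5 = 3.85.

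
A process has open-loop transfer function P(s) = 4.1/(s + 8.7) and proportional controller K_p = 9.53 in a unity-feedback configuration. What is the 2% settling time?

T_s ≈ 0.0837 s

Closed-loop transfer function: T(s) = K_p·P(s)/(1 + K_p·P(s)) = 39.07/(s + 8.7 + 39.07) = 39.07/(s + 47.77).
Time constant τ = 1/47.77 = 0.02093 s, so the 2% settling time is about 4τ = 0.0837 s.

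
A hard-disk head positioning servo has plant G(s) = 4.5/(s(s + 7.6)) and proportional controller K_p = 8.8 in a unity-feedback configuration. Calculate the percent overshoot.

9.25%

The closed-loop denominator s² + 7.6s + 39.6 gives ω_n = √39.6 = 6.293 and ζ = 7.6/(2ω_n) = 0.6039.
%OS = 100·exp(−πζ/√(1−ζ²)) = 100·exp(−π·0.6039/√0.6354) = 9.25%.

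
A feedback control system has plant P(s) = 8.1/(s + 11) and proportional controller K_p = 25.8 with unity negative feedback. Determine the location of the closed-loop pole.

Closed-loop transfer function: T(s) = K_p·P(s)/(1 + K_p·P(s)) = 209/(s + 11 + 209) = 209/(s + 220).
The closed-loop pole is at s = −220.

s = -220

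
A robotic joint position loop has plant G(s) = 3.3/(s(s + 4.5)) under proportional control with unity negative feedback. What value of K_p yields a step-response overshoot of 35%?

From %OS = 100·exp(−πζ/√(1−ζ²)) = 35%, ζ = −ln(0.35)/√(π²+ln²(0.35)) = 0.3169.
Characteristic equation s² + 4.5s + 3.3K_p = 0 gives ζ = 4.5/(2√(3.3K_p)).
Setting ζ = 0.3169: √(3.3K_p) = 4.5/(2·0.3169) = 7.099, so K_p = 50.4/3.3 = 15.3.

K_p = 15.3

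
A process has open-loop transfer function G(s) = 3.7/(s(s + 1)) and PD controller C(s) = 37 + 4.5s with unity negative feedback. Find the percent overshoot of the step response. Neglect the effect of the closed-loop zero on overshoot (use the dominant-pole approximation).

Forward path: (37 + 4.5s)·3.7/(s(s+1)). The closed-loop characteristic equation is s² + (1 + 3.7·4.5)s + 3.7·37 = 0.
That is s² + 17.65s + 136.9 = 0, so ω_n = 11.7 rad/s and ζ = 17.65/(2·11.7) = 0.7542.
%OS = 100·exp(−πζ/√(1−ζ²)) = 2.71%.

2.71%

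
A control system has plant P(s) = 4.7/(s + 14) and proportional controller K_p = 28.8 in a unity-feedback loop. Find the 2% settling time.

T_s ≈ 0.0268 s

Closed-loop transfer function: T(s) = K_p·P(s)/(1 + K_p·P(s)) = 135.4/(s + 14 + 135.4) = 135.4/(s + 149.4).
Time constant τ = 1/149.4 = 0.006695 s, so the 2% settling time is about 4τ = 0.0268 s.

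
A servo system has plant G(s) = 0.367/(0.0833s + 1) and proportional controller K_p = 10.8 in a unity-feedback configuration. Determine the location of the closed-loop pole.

s = -59.59

Closed loop: T(s) = K_p·G/(1+K_p·G) = 3.964/(0.0833s + 1 + 3.964), with pole at s = −(1 + 3.964)/0.0833 = −59.59.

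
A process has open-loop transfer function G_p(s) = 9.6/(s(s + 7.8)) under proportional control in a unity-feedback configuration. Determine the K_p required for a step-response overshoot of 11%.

K_p = 4.79

From %OS = 100·exp(−πζ/√(1−ζ²)) = 11%, ζ = −ln(0.11)/√(π²+ln²(0.11)) = 0.5749.
Characteristic equation s² + 7.8s + 9.6K_p = 0 gives ζ = 7.8/(2√(9.6K_p)).
Setting ζ = 0.5749: √(9.6K_p) = 7.8/(2·0.5749) = 6.784, so K_p = 46.02/9.6 = 4.79.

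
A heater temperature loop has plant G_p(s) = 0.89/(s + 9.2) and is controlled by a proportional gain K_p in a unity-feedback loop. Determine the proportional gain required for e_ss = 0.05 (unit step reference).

K_p = 196

The loop is type 0, so e_ss(step) = 1/(1 + K_pos) with K_pos = K_p·G_p(0).
G_p(0) = 0.09674. Require 1/(1 + K_p·0.09674) = 0.05, so 1 + 0.09674·K_p = 20.
K_p = (20 − 1)/0.09674 = 196.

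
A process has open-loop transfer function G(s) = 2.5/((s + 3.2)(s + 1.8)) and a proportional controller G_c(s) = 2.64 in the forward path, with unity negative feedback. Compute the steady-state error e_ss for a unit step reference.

0.466

The loop is type 0. Static position error constant K_pos = G_c(0)·G(0) = 2.64·0.434 = 1.146.
Steady-state error to a unit step: e_ss = 1/(1+K_pos) = 1/2.146 = 0.466.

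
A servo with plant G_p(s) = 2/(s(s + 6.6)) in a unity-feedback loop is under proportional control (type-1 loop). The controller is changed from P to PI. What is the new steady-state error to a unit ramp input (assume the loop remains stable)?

0

The integrator raises the loop to type 2, so K_v → ∞ and e_ss to a ramp is zero.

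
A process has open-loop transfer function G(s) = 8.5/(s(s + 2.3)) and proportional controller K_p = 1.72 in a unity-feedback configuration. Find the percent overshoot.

37.1%

Closed-loop characteristic equation: s² + 2.3s + 14.62 = 0, so ω_n = 3.824 rad/s and ζ = 2.3/(2·3.824) = 0.3008.
%OS = 100·exp(−πζ/√(1−ζ²)) = 100·exp(−π·0.3008/√0.9095) = 37.1%.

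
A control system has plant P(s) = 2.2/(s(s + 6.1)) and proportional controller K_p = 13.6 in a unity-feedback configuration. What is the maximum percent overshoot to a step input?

12.1%

Closed-loop characteristic equation: s² + 6.1s + 29.92 = 0, so ω_n = 5.47 rad/s and ζ = 6.1/(2·5.47) = 0.5576.
%OS = 100·exp(−πζ/√(1−ζ²)) = 100·exp(−π·0.5576/√0.6891) = 12.1%.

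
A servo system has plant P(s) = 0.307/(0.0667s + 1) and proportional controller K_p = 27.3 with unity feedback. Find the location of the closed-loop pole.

Closed loop: T(s) = K_p·P/(1+K_p·P) = 8.381/(0.0667s + 1 + 8.381), with pole at s = −(1 + 8.381)/0.0667 = −140.6.

s = -140.6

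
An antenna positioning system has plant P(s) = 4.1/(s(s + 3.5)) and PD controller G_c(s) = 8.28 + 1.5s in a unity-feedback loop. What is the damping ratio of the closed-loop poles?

Forward path: (8.28 + 1.5s)·4.1/(s(s+3.5)). The closed-loop characteristic equation is s² + (3.5 + 4.1·1.5)s + 4.1·8.28 = 0.
That is s² + 9.65s + 33.95 = 0, so ω_n = 5.826 rad/s and ζ = 9.65/(2·5.826) = 0.8281.

ζ = 0.828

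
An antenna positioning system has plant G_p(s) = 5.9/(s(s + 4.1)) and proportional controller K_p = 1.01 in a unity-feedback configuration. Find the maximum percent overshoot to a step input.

0.776%

The closed-loop denominator s² + 4.1s + 5.959 gives ω_n = √5.959 = 2.441 and ζ = 4.1/(2ω_n) = 0.8398.
%OS = 100·exp(−πζ/√(1−ζ²)) = 100·exp(−π·0.8398/√0.2948) = 0.776%.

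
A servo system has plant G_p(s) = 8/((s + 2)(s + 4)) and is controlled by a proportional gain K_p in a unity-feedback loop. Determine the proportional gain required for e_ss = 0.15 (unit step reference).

For a type-0 loop with proportional control, e_ss = 1/(1 + K_p·G_p(0)).
G_p(0) = 1. Require 1/(1 + K_p·1) = 0.15, so 1 + 1·K_p = 6.667.
K_p = (6.667 − 1)/1 = 5.67.

K_p = 5.67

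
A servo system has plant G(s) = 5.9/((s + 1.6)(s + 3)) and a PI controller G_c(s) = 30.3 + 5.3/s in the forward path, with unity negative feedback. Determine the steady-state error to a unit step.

The open loop G_c(s)G(s) has a pole at the origin (type 1), so the static position error constant is infinite and e_ss = 1/(1+∞) = 0.

0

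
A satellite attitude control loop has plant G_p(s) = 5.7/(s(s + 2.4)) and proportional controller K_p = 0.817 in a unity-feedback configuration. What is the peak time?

T_p = 1.75 s

Closed-loop characteristic equation: s² + 2.4s + 4.657 = 0, so ω_n = 2.158 rad/s and ζ = 2.4/(2·2.158) = 0.5561.
Damped frequency ω_d = ω_n√(1−ζ²) = 1.794 rad/s, so peak time T_p = π/ω_d = 1.75 s.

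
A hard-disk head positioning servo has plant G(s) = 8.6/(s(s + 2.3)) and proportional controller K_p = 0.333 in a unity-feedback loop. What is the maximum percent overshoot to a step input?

The closed-loop denominator s² + 2.3s + 2.864 gives ω_n = √2.864 = 1.692 and ζ = 2.3/(2ω_n) = 0.6796.
%OS = 100·exp(−πζ/√(1−ζ²)) = 100·exp(−π·0.6796/√0.5382) = 5.45%.

5.45%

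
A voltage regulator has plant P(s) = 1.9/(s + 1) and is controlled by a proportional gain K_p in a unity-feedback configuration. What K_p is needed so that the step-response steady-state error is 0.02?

For a type-0 loop with proportional control, e_ss = 1/(1 + K_p·P(0)).
P(0) = 1.9. Require 1/(1 + K_p·1.9) = 0.02, so 1 + 1.9·K_p = 50.
K_p = (50 − 1)/1.9 = 25.8.

K_p = 25.8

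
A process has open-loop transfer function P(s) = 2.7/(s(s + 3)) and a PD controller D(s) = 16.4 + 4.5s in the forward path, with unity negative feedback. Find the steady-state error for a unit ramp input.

The loop has one pole at the origin (type 1). Velocity error constant K_v = lim_{s→0} s·D(s)P(s) = 16.4·2.7/3 = 14.76.
Steady-state error to a unit ramp: e_ss = 1/K_v = 0.0678.

0.0678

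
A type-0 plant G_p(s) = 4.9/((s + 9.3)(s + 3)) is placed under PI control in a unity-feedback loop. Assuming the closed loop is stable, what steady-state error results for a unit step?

The PI controller's integrator makes the forward path type 1, so e_ss to a step is zero.

0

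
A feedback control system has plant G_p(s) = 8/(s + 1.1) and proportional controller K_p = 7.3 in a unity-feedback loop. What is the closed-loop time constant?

τ = 0.0168 s

Closed-loop transfer function: T(s) = K_p·G_p(s)/(1 + K_p·G_p(s)) = 58.4/(s + 1.1 + 58.4) = 58.4/(s + 59.5).
Time constant τ = 1/59.5 = 0.0168 s.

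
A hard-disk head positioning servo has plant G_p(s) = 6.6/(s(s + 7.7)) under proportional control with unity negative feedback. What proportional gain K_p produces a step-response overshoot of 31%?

K_p = 18.4

From %OS = 100·exp(−πζ/√(1−ζ²)) = 31%, ζ = −ln(0.31)/√(π²+ln²(0.31)) = 0.3493.
Characteristic equation s² + 7.7s + 6.6K_p = 0 gives ζ = 7.7/(2√(6.6K_p)).
Setting ζ = 0.3493: √(6.6K_p) = 7.7/(2·0.3493) = 11.02, so K_p = 121.5/6.6 = 18.4.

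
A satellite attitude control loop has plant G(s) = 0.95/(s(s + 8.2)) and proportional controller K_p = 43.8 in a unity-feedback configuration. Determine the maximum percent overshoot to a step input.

Closed-loop characteristic equation: s² + 8.2s + 41.61 = 0, so ω_n = 6.451 rad/s and ζ = 8.2/(2·6.451) = 0.6356.
%OS = 100·exp(−πζ/√(1−ζ²)) = 100·exp(−π·0.6356/√0.596) = 7.53%.

7.53%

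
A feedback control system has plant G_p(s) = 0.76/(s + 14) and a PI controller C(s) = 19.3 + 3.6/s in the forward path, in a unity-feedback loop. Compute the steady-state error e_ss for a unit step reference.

0

The open loop C(s)G_p(s) has a pole at the origin (type 1), so the static position error constant is infinite and e_ss = 1/(1+∞) = 0.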